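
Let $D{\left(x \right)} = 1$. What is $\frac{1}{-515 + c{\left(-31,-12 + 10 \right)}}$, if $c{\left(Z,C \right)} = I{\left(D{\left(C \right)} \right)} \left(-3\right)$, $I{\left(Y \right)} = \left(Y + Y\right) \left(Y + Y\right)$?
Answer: $- \frac{1}{527} \approx -0.0018975$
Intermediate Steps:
$I{\left(Y \right)} = 4 Y^{2}$ ($I{\left(Y \right)} = 2 Y 2 Y = 4 Y^{2}$)
$c{\left(Z,C \right)} = -12$ ($c{\left(Z,C \right)} = 4 \cdot 1^{2} \left(-3\right) = 4 \cdot 1 \left(-3\right) = 4 \left(-3\right) = -12$)
$\frac{1}{-515 + c{\left(-31,-12 + 10 \right)}} = \frac{1}{-515 - 12} = \frac{1}{-527} = - \frac{1}{527}$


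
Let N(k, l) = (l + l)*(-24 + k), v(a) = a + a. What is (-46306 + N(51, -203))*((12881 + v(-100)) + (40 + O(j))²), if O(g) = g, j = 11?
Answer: -875169576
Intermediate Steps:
v(a) = 2*a
N(k, l) = 2*l*(-24 + k) (N(k, l) = (2*l)*(-24 + k) = 2*l*(-24 + k))
(-46306 + N(51, -203))*((12881 + v(-100)) + (40 + O(j))²) = (-46306 + 2*(-203)*(-24 + 51))*((12881 + 2*(-100)) + (40 + 11)²) = (-46306 + 2*(-203)*27)*((12881 - 200) + 51²) = (-46306 - 10962)*(12681 + 2601) = -57268*15282 = -875169576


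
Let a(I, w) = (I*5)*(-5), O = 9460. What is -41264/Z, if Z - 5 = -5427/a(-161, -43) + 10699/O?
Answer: -314237739200/36421311 ≈ -8627.9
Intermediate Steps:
a(I, w) = -25*I (a(I, w) = (5*I)*(-5) = -25*I)
Z = 36421311/7615300 (Z = 5 + (-5427/((-25*(-161))) + 10699/9460) = 5 + (-5427/4025 + 10699*(1/9460)) = 5 + (-5427*1/4025 + 10699/9460) = 5 + (-5427/4025 + 10699/9460) = 5 - 1655189/7615300 = 36421311/7615300 ≈ 4.7826)
-41264/Z = -41264/36421311/7615300 = -41264*7615300/36421311 = -314237739200/36421311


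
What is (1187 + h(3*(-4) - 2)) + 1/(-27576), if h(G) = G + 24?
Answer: 33008471/27576 ≈ 1197.0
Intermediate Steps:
h(G) = 24 + G
(1187 + h(3*(-4) - 2)) + 1/(-27576) = (1187 + (24 + (3*(-4) - 2))) + 1/(-27576) = (1187 + (24 + (-12 - 2))) - 1/27576 = (1187 + (24 - 14)) - 1/27576 = (1187 + 10) - 1/27576 = 1197 - 1/27576 = 33008471/27576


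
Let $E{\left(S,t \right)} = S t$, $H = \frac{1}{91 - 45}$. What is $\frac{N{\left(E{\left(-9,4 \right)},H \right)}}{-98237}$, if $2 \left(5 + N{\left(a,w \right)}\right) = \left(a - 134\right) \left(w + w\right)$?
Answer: $\frac{200}{2259451} \approx 8.8517 \cdot 10^{-5}$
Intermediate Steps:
$H = \frac{1}{46} \approx 0.021739$
$N{\left(a,w \right)} = -5 + w \left(-134 + a\right)$ ($N{\left(a,w \right)} = -5 + \frac{\left(a - 134\right) \left(w + w\right)}{2} = -5 + \frac{\left(-134 + a\right) 2 w}{2} = -5 + \frac{2 w \left(-134 + a\right)}{2} = -5 + w \left(-134 + a\right)$)
$\frac{N{\left(E{\left(-9,4 \right)},H \right)}}{-98237} = \frac{-5 - \frac{67}{23} + \left(-9\right) 4 \cdot \frac{1}{46}}{-98237} = \left(-5 - \frac{67}{23} - \frac{18}{23}\right) \left(- \frac{1}{98237}\right) = \left(- \frac{200}{23}\right) \left(- \frac{1}{98237}\right) = \frac{200}{2259451}$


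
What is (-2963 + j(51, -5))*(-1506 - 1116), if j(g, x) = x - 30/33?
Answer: 85629276/11 ≈ 7.7845e+6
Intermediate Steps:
j(g, x) = -10/11 + x (j(g, x) = x - 30/33 = x - 1*10/11 = x - 10/11 = -10/11 + x)
(-2963 + j(51, -5))*(-1506 - 1116) = (-2963 + (-10/11 - 5))*(-1506 - 1116) = (-2963 - 65/11)*(-2622) = -32658/11*(-2622) = 85629276/11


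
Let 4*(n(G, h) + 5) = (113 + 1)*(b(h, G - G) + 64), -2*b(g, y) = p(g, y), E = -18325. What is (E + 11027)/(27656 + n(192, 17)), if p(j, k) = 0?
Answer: -7298/29475 ≈ -0.24760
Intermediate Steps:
b(g, y) = 0 (b(g, y) = -½*0 = 0)
n(G, h) = 1819 (n(G, h) = -5 + ((113 + 1)*(0 + 64))/4 = -5 + (114*64)/4 = -5 + (¼)*7296 = -5 + 1824 = 1819)
(E + 11027)/(27656 + n(192, 17)) = (-18325 + 11027)/(27656 + 1819) = -7298/29475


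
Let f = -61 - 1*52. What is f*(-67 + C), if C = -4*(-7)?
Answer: 4407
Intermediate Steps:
C = 28
f = -113 (f = -61 - 52 = -113)
f*(-67 + C) = -113*(-67 + 28) = -113*(-39) = 4407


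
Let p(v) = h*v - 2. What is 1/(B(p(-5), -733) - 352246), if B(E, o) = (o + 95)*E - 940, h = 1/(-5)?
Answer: -1/352548 ≈ -2.8365e-6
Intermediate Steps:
h = -⅕ (h = 1*(-⅕) = -⅕ ≈ -0.20000)
p(v) = -2 - v/5 (p(v) = -v/5 - 2 = -2 - v/5)
B(E, o) = -940 + E*(95 + o) (B(E, o) = (95 + o)*E - 940 = E*(95 + o) - 940 = -940 + E*(95 + o))
1/(B(p(-5), -733) - 352246) = 1/((-940 + 95*(-2 - ⅕*(-5)) + (-2 - ⅕*(-5))*(-733)) - 352246) = 1/((-940 + 95*(-2 + 1) + (-2 + 1)*(-733)) - 352246) = 1/((-940 + 95*(-1) - 1*(-733)) - 352246) = 1/((-940 - 95 + 733) - 352246) = 1/(-302 - 352246) = 1/(-352548) = -1/352548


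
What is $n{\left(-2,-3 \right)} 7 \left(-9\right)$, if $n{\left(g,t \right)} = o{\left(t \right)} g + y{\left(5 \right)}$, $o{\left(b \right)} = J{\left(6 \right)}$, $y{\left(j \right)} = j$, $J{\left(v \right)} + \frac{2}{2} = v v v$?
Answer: $26775$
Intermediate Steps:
$J{\left(v \right)} = -1 + v^{3}$ ($J{\left(v \right)} = -1 + v v v = -1 + v^{2} v = -1 + v^{3}$)
$o{\left(b \right)} = 215$ ($o{\left(b \right)} = -1 + 6^{3} = -1 + 216 = 215$)
$n{\left(g,t \right)} = 5 + 215 g$ ($n{\left(g,t \right)} = 215 g + 5 = 5 + 215 g$)
$n{\left(-2,-3 \right)} 7 \left(-9\right) = \left(5 + 215 \left(-2\right)\right) 7 \left(-9\right) = \left(5 - 430\right) 7 \left(-9\right) = \left(-425\right) 7 \left(-9\right) = \left(-2975\right) \left(-9\right) = 26775$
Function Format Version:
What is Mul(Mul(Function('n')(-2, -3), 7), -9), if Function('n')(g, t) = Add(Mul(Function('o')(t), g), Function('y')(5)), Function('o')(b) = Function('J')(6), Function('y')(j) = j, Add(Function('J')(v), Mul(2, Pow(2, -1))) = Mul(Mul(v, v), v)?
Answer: 26775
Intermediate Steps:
Function('J')(v) = Add(-1, Pow(v, 3)) (Function('J')(v) = Add(-1, Mul(Mul(v, v), v)) = Add(-1, Mul(Pow(v, 2), v)) = Add(-1, Pow(v, 3)))
Function('o')(b) = 215 (Function('o')(b) = Add(-1, Pow(6, 3)) = Add(-1, 216) = 215)
Function('n')(g, t) = Add(5, Mul(215, g)) (Function('n')(g, t) = Add(Mul(215, g), 5) = Add(5, Mul(215, g)))
Mul(Mul(Function('n')(-2, -3), 7), -9) = Mul(Mul(Add(5, Mul(215, -2)), 7), -9) = Mul(Mul(Add(5, -430), 7), -9) = Mul(Mul(-425, 7), -9) = Mul(-2975, -9) = 26775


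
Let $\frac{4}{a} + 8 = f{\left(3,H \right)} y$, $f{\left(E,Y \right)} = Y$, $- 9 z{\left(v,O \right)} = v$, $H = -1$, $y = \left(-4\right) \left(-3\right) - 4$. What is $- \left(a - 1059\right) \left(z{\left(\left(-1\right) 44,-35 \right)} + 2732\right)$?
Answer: $\frac{26091446}{9} \approx 2.899 \cdot 10^{6}$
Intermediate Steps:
$y = 8$ ($y = 12 - 4 = 8$)
$z{\left(v,O \right)} = - \frac{v}{9}$
$a = - \frac{1}{4}$ ($a = \frac{4}{-8 - 8} = \frac{4}{-16} = 4 \left(- \frac{1}{16}\right) = - \frac{1}{4} \approx -0.25$)
$- \left(a - 1059\right) \left(z{\left(\left(-1\right) 44,-35 \right)} + 2732\right) = - \left(- \frac{1}{4} - 1059\right) \left(- \frac{\left(-1\right) 44}{9} + 2732\right) = - \frac{\left(-4237\right) \left(\left(- \frac{1}{9}\right) \left(-44\right) + 2732\right)}{4} = - \frac{\left(-4237\right) \left(\frac{44}{9} + 2732\right)}{4} = - \frac{\left(-4237\right) 24632}{4 \cdot 9} = \left(-1\right) \left(- \frac{26091446}{9}\right) = \frac{26091446}{9}$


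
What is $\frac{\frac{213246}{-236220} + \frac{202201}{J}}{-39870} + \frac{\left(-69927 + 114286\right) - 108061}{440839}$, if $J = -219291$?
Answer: $- \frac{21920373379355997761}{151744328112730103100} \approx -0.14446$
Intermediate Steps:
$\frac{\frac{213246}{-236220} + \frac{202201}{J}}{-39870} + \frac{\left(-69927 + 114286\right) - 108061}{440839} = \frac{\frac{213246}{-236220} + \frac{202201}{-219291}}{-39870} + \frac{\left(-69927 + 114286\right) - 108061}{440839} = \left(213246 \left(- \frac{1}{236220}\right) + 202201 \left(- \frac{1}{219291}\right)\right) \left(- \frac{1}{39870}\right) + \left(44359 - 108061\right) \frac{1}{440839} = \left(- \frac{35541}{39370} - \frac{202201}{219291}\right) \left(- \frac{1}{39870}\right) - \frac{63702}{440839} = \left(- \frac{15754474801}{8633486670}\right) \left(- \frac{1}{39870}\right) - \frac{63702}{440839} = \frac{15754474801}{344217113532900} - \frac{63702}{440839} = - \frac{21920373379355997761}{151744328112730103100}$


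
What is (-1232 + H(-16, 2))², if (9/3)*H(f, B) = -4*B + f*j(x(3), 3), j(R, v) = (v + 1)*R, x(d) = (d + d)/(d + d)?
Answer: 1577536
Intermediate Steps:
x(d) = 1 (x(d) = (2*d)/((2*d)) = (2*d)*(1/(2*d)) = 1)
j(R, v) = R*(1 + v) (j(R, v) = (1 + v)*R = R*(1 + v))
H(f, B) = -4*B/3 + 4*f/3 (H(f, B) = (-4*B + f*(1*(1 + 3)))/3 = (-4*B + f*(1*4))/3 = (-4*B + f*4)/3 = (-4*B + 4*f)/3 = -4*B/3 + 4*f/3)
(-1232 + H(-16, 2))² = (-1232 + (-4/3*2 + (4/3)*(-16)))² = (-1232 + (-8/3 - 64/3))² = (-1232 - 24)² = (-1256)² = 1577536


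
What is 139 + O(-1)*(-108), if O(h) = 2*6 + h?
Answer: -1049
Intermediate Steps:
O(h) = 12 + h
139 + O(-1)*(-108) = 139 + (12 - 1)*(-108) = 139 + 11*(-108) = 139 - 1188 = -1049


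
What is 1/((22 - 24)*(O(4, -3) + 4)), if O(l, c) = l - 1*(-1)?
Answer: -1/18 ≈ -0.055556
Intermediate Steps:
O(l, c) = 1 + l (O(l, c) = l + 1 = 1 + l)
1/((22 - 24)*(O(4, -3) + 4)) = 1/((22 - 24)*((1 + 4) + 4)) = 1/(-2*(5 + 4)) = 1/(-2*9) = 1/(-18) = -1/18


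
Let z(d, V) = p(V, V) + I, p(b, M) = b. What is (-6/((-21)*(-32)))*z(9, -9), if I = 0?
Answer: 9/112 ≈ 0.080357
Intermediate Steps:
z(d, V) = V (z(d, V) = V + 0 = V)
(-6/((-21)*(-32)))*z(9, -9) = -6/((-21)*(-32))*(-9) = -(-2)*(-1)/(7*32)*(-9) = -6*1/672*(-9) = -1/112*(-9) = 9/112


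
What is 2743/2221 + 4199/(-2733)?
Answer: -1829360/6069993 ≈ -0.30138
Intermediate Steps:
2743/2221 + 4199/(-2733) = 2743*(1/2221) + 4199*(-1/2733) = 2743/2221 - 4199/2733 = -1829360/6069993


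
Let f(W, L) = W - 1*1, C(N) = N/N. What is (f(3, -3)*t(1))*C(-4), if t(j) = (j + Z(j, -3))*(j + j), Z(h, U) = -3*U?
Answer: 40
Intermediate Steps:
C(N) = 1
f(W, L) = -1 + W (f(W, L) = W - 1 = -1 + W)
t(j) = 2*j*(9 + j) (t(j) = (j - 3*(-3))*(j + j) = (j + 9)*(2*j) = (9 + j)*(2*j) = 2*j*(9 + j))
(f(3, -3)*t(1))*C(-4) = ((-1 + 3)*(2*1*(9 + 1)))*1 = (2*(2*1*10))*1 = (2*20)*1 = 40*1 = 40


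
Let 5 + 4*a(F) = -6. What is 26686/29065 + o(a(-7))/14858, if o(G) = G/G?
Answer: 396529653/431847770 ≈ 0.91822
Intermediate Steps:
a(F) = -11/4 (a(F) = -5/4 + (1/4)*(-6) = -5/4 - 3/2 = -11/4)
o(G) = 1
26686/29065 + o(a(-7))/14858 = 26686/29065 + 1/14858 = 396529653/431847770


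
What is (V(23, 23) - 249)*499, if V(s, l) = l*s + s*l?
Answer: 403691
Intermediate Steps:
V(s, l) = 2*l*s (V(s, l) = l*s + l*s = 2*l*s)
(V(23, 23) - 249)*499 = (2*23*23 - 249)*499 = (1058 - 249)*499 = 809*499 = 403691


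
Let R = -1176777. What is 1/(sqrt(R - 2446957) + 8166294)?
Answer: 4083147/33344180659085 - I*sqrt(3623734)/66688361318170 ≈ 1.2245e-7 - 2.8545e-11*I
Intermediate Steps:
1/(sqrt(R - 2446957) + 8166294) = 1/(sqrt(-1176777 - 2446957) + 8166294) = 1/(sqrt(-3623734) + 8166294) = 1/(I*sqrt(3623734) + 8166294) = 1/(8166294 + I*sqrt(3623734))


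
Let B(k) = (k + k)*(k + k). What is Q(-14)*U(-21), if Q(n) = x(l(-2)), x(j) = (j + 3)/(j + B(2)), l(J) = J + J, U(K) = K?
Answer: 7/4 ≈ 1.7500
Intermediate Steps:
B(k) = 4*k² (B(k) = (2*k)*(2*k) = 4*k²)
l(J) = 2*J
x(j) = (3 + j)/(16 + j) (x(j) = (j + 3)/(j + 4*2²) = (3 + j)/(j + 4*4) = (3 + j)/(j + 16) = (3 + j)/(16 + j))
Q(n) = -1/12 (Q(n) = (3 + 2*(-2))/(16 + 2*(-2)) = (3 - 4)/(16 - 4) = -1/12)
Q(-14)*U(-21) = -1/12*(-21) = 7/4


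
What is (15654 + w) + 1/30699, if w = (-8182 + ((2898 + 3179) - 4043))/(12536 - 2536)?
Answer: 1201358183137/76747500 ≈ 15653.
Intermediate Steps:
w = -1537/2500 (w = (-8182 + (6077 - 4043))/10000 = (-8182 + 2034)*(1/10000) = -6148*1/10000 = -1537/2500 ≈ -0.61480)
(15654 + w) + 1/30699 = (15654 - 1537/2500) + 1/30699 = 39133463/2500 + 1/30699 = 1201358183137/76747500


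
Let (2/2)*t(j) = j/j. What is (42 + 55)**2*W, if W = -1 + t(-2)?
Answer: 0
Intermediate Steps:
t(j) = 1 (t(j) = j/j = 1)
W = 0 (W = -1 + 1 = 0)
(42 + 55)**2*W = (42 + 55)**2*0 = 97**2*0 = 9409*0 = 0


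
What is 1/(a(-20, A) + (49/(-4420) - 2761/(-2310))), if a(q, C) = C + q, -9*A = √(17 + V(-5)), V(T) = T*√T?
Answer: -1/(1746487/92820 + √(17 - 5*I*√5)/9) ≈ -0.051821 - 0.00038602*I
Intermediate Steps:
V(T) = T^(3/2)
A = -√(17 - 5*I*√5)/9 (A = -√(17 + (-5)^(3/2))/9 = -√(17 - 5*I*√5)/9 ≈ -0.48014 + 0.14374*I)
1/(a(-20, A) + (49/(-4420) - 2761/(-2310))) = 1/((-√(17 - 5*I*√5)/9 - 20) + (49/(-4420) - 2761/(-2310))) = 1/((-20 - √(17 - 5*I*√5)/9) + (49*(-1/4420) - 2761*(-1/2310))) = 1/((-20 - √(17 - 5*I*√5)/9) + (-49/4420 + 251/210)) = 1/((-20 - √(17 - 5*I*√5)/9) + 109913/92820) = 1/(-1746487/92820 - √(17 - 5*I*√5)/9)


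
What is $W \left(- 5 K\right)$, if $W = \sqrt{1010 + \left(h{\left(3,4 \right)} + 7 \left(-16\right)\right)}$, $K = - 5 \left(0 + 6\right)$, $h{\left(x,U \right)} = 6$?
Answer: $300 \sqrt{226} \approx 4510.0$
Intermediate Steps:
$K = -30$ ($K = \left(-5\right) 6 = -30$)
$W = 2 \sqrt{226}$ ($W = \sqrt{1010 + \left(6 + 7 \left(-16\right)\right)} = \sqrt{1010 + \left(6 - 112\right)} = \sqrt{1010 - 106} = \sqrt{904} = 2 \sqrt{226} \approx 30.067$)
$W \left(- 5 K\right) = 2 \sqrt{226} \left(\left(-5\right) \left(-30\right)\right) = 2 \sqrt{226} \cdot 150 = 300 \sqrt{226}$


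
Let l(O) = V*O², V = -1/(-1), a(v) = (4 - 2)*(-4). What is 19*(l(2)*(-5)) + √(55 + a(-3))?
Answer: -380 + √47 ≈ -373.14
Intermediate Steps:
a(v) = -8 (a(v) = 2*(-4) = -8)
V = 1 (V = -1*(-1) = 1)
l(O) = O² (l(O) = 1*O² = O²)
19*(l(2)*(-5)) + √(55 + a(-3)) = 19*(2²*(-5)) + √(55 - 8) = 19*(4*(-5)) + √47 = 19*(-20) + √47 = -380 + √47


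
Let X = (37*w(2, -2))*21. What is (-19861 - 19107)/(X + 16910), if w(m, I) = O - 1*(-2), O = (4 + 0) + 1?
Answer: -38968/22349 ≈ -1.7436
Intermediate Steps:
O = 5 (O = 4 + 1 = 5)
w(m, I) = 7 (w(m, I) = 5 - 1*(-2) = 5 + 2 = 7)
X = 5439 (X = (37*7)*21 = 259*21 = 5439)
(-19861 - 19107)/(X + 16910) = (-19861 - 19107)/(5439 + 16910) = -38968/22349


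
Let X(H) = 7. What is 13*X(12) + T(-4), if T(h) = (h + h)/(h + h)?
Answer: 92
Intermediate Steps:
T(h) = 1 (T(h) = (2*h)/((2*h)) = (2*h)*(1/(2*h)) = 1)
13*X(12) + T(-4) = 13*7 + 1 = 91 + 1 = 92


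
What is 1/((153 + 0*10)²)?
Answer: 1/23409 ≈ 4.2719e-5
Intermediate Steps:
1/((153 + 0*10)²) = 1/((153 + 0)²) = 1/(153²) = 1/23409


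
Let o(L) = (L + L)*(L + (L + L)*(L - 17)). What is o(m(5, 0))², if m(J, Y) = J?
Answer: 1322500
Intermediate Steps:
o(L) = 2*L*(L + 2*L*(-17 + L)) (o(L) = (2*L)*(L + (2*L)*(-17 + L)) = (2*L)*(L + 2*L*(-17 + L)) = 2*L*(L + 2*L*(-17 + L)))
o(m(5, 0))² = (5²*(-66 + 4*5))² = (25*(-66 + 20))² = (25*(-46))² = (-1150)² = 1322500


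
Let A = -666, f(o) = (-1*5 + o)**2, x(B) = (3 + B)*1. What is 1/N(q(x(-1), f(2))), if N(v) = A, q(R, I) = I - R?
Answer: -1/666 ≈ -0.0015015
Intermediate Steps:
x(B) = 3 + B
f(o) = (-5 + o)**2
N(v) = -666
1/N(q(x(-1), f(2))) = 1/(-666) = -1/666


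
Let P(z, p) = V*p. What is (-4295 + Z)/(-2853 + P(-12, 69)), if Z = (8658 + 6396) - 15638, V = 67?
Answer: -4879/1770 ≈ -2.7565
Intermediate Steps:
P(z, p) = 67*p
Z = -584 (Z = 15054 - 15638 = -584)
(-4295 + Z)/(-2853 + P(-12, 69)) = (-4295 - 584)/(-2853 + 67*69) = -4879/(-2853 + 4623) = -4879/1770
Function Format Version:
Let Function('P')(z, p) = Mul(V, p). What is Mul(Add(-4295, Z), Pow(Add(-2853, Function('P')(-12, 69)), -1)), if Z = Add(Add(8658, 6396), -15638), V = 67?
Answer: Rational(-4879, 1770) ≈ -2.7565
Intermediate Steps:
Function('P')(z, p) = Mul(67, p)
Z = -584 (Z = Add(15054, -15638) = -584)
Mul(Add(-4295, Z), Pow(Add(-2853, Function('P')(-12, 69)), -1)) = Mul(Add(-4295, -584), Pow(Add(-2853, Mul(67, 69)), -1)) = Mul(-4879, Pow(Add(-2853, 4623), -1)) = Mul(-4879, Pow(1770, -1)) = Mul(-4879, Rational(1, 1770)) = Rational(-4879, 1770)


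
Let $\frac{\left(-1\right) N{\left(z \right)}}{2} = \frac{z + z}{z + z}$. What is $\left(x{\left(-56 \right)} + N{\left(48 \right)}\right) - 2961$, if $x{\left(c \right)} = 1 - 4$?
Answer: $-2966$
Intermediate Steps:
$N{\left(z \right)} = -2$ ($N{\left(z \right)} = - 2 \frac{z + z}{z + z} = - 2 \frac{2 z}{2 z} = - 2 \cdot 2 z \frac{1}{2 z} = \left(-2\right) 1 = -2$)
$x{\left(c \right)} = -3$
$\left(x{\left(-56 \right)} + N{\left(48 \right)}\right) - 2961 = \left(-3 - 2\right) - 2961 = -5 - 2961 = -2966$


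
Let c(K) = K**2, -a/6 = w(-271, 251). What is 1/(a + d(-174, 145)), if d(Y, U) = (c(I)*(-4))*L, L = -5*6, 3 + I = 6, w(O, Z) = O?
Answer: 1/2706 ≈ 0.00036955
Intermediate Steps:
a = 1626 (a = -6*(-271) = 1626)
I = 3 (I = -3 + 6 = 3)
L = -30
d(Y, U) = 1080 (d(Y, U) = (3**2*(-4))*(-30) = (9*(-4))*(-30) = -36*(-30) = 1080)
1/(a + d(-174, 145)) = 1/(1626 + 1080) = 1/2706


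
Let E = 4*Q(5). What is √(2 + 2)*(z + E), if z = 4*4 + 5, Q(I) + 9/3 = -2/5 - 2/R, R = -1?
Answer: 154/5 ≈ 30.800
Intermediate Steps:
Q(I) = -7/5 (Q(I) = -3 + (-2/5 - 2/(-1)) = -3 + (-2*⅕ - 2*(-1)) = -3 + (-⅖ + 2) = -3 + 8/5 = -7/5)
E = -28/5 (E = 4*(-7/5) = -28/5 ≈ -5.6000)
z = 21 (z = 16 + 5 = 21)
√(2 + 2)*(z + E) = √(2 + 2)*(21 - 28/5) = √4*(77/5) = 2*(77/5) = 154/5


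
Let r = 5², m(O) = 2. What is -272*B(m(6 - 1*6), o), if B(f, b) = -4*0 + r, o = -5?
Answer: -6800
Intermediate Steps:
r = 25
B(f, b) = 25 (B(f, b) = -4*0 + 25 = 0 + 25 = 25)
-272*B(m(6 - 1*6), o) = -272*25 = -6800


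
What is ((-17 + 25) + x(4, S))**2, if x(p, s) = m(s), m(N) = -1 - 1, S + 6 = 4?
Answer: 36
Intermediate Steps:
S = -2 (S = -6 + 4 = -2)
m(N) = -2
x(p, s) = -2
((-17 + 25) + x(4, S))**2 = ((-17 + 25) - 2)**2 = (8 - 2)**2 = 6**2 = 36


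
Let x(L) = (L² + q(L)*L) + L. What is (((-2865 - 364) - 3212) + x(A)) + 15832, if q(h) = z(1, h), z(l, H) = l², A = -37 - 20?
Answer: 12526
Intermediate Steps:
A = -57
q(h) = 1 (q(h) = 1² = 1)
x(L) = L² + 2*L (x(L) = (L² + 1*L) + L = (L² + L) + L = (L + L²) + L = L² + 2*L)
(((-2865 - 364) - 3212) + x(A)) + 15832 = (((-2865 - 364) - 3212) - 57*(2 - 57)) + 15832 = ((-3229 - 3212) - 57*(-55)) + 15832 = (-6441 + 3135) + 15832 = -3306 + 15832 = 12526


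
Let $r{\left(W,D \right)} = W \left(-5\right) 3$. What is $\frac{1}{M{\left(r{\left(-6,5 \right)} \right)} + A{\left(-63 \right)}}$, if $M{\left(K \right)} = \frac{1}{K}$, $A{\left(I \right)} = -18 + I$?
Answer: $- \frac{90}{7289} \approx -0.012347$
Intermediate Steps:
$r{\left(W,D \right)} = - 15 W$ ($r{\left(W,D \right)} = - 5 W 3 = - 15 W$)
$\frac{1}{M{\left(r{\left(-6,5 \right)} \right)} + A{\left(-63 \right)}} = \frac{1}{\frac{1}{\left(-15\right) \left(-6\right)} - 81} = \frac{1}{\frac{1}{90} - 81} = \frac{1}{- \frac{7289}{90}} = - \frac{90}{7289}$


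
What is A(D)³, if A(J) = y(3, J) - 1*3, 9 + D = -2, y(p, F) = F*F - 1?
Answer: 1601613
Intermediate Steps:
y(p, F) = -1 + F² (y(p, F) = F² - 1 = -1 + F²)
D = -11 (D = -9 - 2 = -11)
A(J) = -4 + J² (A(J) = (-1 + J²) - 1*3 = (-1 + J²) - 3 = -4 + J²)
A(D)³ = (-4 + (-11)²)³ = (-4 + 121)³ = 117³ = 1601613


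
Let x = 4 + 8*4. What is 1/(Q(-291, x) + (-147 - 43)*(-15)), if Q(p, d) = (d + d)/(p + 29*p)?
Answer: 485/1382246 ≈ 0.00035088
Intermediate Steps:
x = 36 (x = 4 + 32 = 36)
Q(p, d) = d/(15*p) (Q(p, d) = (2*d)/((30*p)) = (2*d)*(1/(30*p)) = d/(15*p))
1/(Q(-291, x) + (-147 - 43)*(-15)) = 1/((1/15)*36/(-291) + (-147 - 43)*(-15)) = 1/((1/15)*36*(-1/291) - 190*(-15)) = 1/(-4/485 + 2850) = 1/(1382246/485) = 485/1382246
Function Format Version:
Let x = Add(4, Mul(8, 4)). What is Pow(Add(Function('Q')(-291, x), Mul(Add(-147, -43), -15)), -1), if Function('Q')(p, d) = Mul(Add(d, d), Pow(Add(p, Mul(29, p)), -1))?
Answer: Rational(485, 1382246) ≈ 0.00035088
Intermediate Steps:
x = 36 (x = Add(4, 32) = 36)
Function('Q')(p, d) = Mul(Rational(1, 15), d, Pow(p, -1)) (Function('Q')(p, d) = Mul(Mul(2, d), Pow(Mul(30, p), -1)) = Mul(Mul(2, d), Mul(Rational(1, 30), Pow(p, -1))) = Mul(Rational(1, 15), d, Pow(p, -1)))
Pow(Add(Function('Q')(-291, x), Mul(Add(-147, -43), -15)), -1) = Pow(Add(Mul(Rational(1, 15), 36, Pow(-291, -1)), Mul(Add(-147, -43), -15)), -1) = Pow(Add(Mul(Rational(1, 15), 36, Rational(-1, 291)), Mul(-190, -15)), -1) = Pow(Add(Rational(-4, 485), 2850), -1) = Pow(Rational(1382246, 485), -1) = Rational(485, 1382246)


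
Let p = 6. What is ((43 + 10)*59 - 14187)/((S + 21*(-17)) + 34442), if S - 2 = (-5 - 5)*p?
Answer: -1580/4861 ≈ -0.32504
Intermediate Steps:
S = -58 (S = 2 + (-5 - 5)*6 = 2 - 10*6 = 2 - 60 = -58)
((43 + 10)*59 - 14187)/((S + 21*(-17)) + 34442) = ((43 + 10)*59 - 14187)/((-58 + 21*(-17)) + 34442) = (53*59 - 14187)/((-58 - 357) + 34442) = (3127 - 14187)/(-415 + 34442) = -11060/34027 = -11060*1/34027 = -1580/4861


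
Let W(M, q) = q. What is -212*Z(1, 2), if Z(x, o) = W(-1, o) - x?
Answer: -212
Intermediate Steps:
Z(x, o) = o - x
-212*Z(1, 2) = -212*(2 - 1*1) = -212*(2 - 1) = -212*1 = -212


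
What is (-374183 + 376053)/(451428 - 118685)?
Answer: 1870/332743 ≈ 0.0056200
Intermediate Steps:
(-374183 + 376053)/(451428 - 118685) = 1870/332743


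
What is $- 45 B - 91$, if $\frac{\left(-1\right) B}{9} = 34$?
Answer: $13679$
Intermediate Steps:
$B = -306$ ($B = \left(-9\right) 34 = -306$)
$- 45 B - 91 = \left(-45\right) \left(-306\right) - 91 = 13770 - 91 = 13679$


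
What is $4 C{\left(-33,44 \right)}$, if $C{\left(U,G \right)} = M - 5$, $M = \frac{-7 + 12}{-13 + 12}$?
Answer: $-40$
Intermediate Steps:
$M = -5$ ($M = \frac{5}{-1} = 5 \left(-1\right) = -5$)
$C{\left(U,G \right)} = -10$ ($C{\left(U,G \right)} = -5 - 5 = -10$)
$4 C{\left(-33,44 \right)} = 4 \left(-10\right) = -40$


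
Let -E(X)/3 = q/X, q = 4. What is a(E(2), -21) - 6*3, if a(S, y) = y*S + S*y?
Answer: 234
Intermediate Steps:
E(X) = -12/X
a(S, y) = 2*S*y (a(S, y) = S*y + S*y = 2*S*y)
a(E(2), -21) - 6*3 = 2*(-12/2)*(-21) - 6*3 = 2*(-12*1/2)*(-21) - 18 = 2*(-6)*(-21) - 18 = 252 - 18 = 234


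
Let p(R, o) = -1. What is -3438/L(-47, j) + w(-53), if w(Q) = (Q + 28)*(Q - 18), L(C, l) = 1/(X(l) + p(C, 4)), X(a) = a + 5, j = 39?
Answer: -146059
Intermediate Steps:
X(a) = 5 + a
L(C, l) = 1/(4 + l) (L(C, l) = 1/((5 + l) - 1) = 1/(4 + l))
w(Q) = (-18 + Q)*(28 + Q) (w(Q) = (28 + Q)*(-18 + Q) = (-18 + Q)*(28 + Q))
-3438/L(-47, j) + w(-53) = -3438/(1/(4 + 39)) + (-504 + (-53)² + 10*(-53)) = -3438/(1/43) + (-504 + 2809 - 530) = -3438/1/43 + 1775 = -3438*43 + 1775 = -147834 + 1775 = -146059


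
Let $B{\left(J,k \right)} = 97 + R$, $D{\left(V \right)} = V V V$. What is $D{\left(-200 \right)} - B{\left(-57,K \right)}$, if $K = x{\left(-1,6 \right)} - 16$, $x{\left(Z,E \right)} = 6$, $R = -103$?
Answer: $-7999994$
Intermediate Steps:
$D{\left(V \right)} = V^{3}$ ($D{\left(V \right)} = V^{2} V = V^{3}$)
$K = -10$ ($K = 6 - 16 = -10$)
$B{\left(J,k \right)} = -6$ ($B{\left(J,k \right)} = 97 - 103 = -6$)
$D{\left(-200 \right)} - B{\left(-57,K \right)} = \left(-200\right)^{3} - -6 = -8000000 + 6 = -7999994$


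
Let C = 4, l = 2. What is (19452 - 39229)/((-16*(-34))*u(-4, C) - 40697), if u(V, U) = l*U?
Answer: 19777/36345 ≈ 0.54415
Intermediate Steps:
u(V, U) = 2*U
(19452 - 39229)/((-16*(-34))*u(-4, C) - 40697) = (19452 - 39229)/((-16*(-34))*(2*4) - 40697) = -19777/(544*8 - 40697) = -19777/(4352 - 40697) = -19777/(-36345) = -19777*(-1/36345) = 19777/36345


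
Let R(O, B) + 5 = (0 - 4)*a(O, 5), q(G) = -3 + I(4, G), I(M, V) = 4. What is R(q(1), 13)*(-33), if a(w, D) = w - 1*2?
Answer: 33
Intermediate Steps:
a(w, D) = -2 + w (a(w, D) = w - 2 = -2 + w)
q(G) = 1 (q(G) = -3 + 4 = 1)
R(O, B) = 3 - 4*O (R(O, B) = -5 + (0 - 4)*(-2 + O) = -5 - 4*(-2 + O) = -5 + (8 - 4*O) = 3 - 4*O)
R(q(1), 13)*(-33) = (3 - 4*1)*(-33) = (3 - 4)*(-33) = -1*(-33) = 33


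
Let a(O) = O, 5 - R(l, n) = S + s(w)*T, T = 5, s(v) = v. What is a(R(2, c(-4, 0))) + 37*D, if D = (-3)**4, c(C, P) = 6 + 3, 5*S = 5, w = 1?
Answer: 2996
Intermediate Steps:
S = 1 (S = (1/5)*5 = 1)
c(C, P) = 9
R(l, n) = -1 (R(l, n) = 5 - (1 + 1*5) = 5 - (1 + 5) = 5 - 1*6 = 5 - 6 = -1)
D = 81
a(R(2, c(-4, 0))) + 37*D = -1 + 37*81 = -1 + 2997 = 2996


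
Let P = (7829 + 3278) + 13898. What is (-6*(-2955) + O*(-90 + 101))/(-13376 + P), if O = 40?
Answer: 18170/11629 ≈ 1.5625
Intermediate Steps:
P = 25005 (P = 11107 + 13898 = 25005)
(-6*(-2955) + O*(-90 + 101))/(-13376 + P) = (-6*(-2955) + 40*(-90 + 101))/(-13376 + 25005) = (17730 + 40*11)/11629 = (17730 + 440)*(1/11629) = 18170*(1/11629) = 18170/11629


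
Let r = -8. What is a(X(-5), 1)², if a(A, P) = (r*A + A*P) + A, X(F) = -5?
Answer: 900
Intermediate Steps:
a(A, P) = -7*A + A*P (a(A, P) = (-8*A + A*P) + A = -7*A + A*P)
a(X(-5), 1)² = (-5*(-7 + 1))² = (-5*(-6))² = 30² = 900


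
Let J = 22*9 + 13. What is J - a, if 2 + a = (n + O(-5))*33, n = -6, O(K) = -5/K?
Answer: 378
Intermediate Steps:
a = -167 (a = -2 + (-6 - 5/(-5))*33 = -2 + (-6 - 5*(-1/5))*33 = -2 + (-6 + 1)*33 = -2 - 5*33 = -2 - 165 = -167)
J = 211 (J = 198 + 13 = 211)
J - a = 211 - 1*(-167) = 211 + 167 = 378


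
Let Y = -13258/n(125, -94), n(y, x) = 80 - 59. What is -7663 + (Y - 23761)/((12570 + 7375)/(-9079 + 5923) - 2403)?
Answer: -58191036815/7603813 ≈ -7652.9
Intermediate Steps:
n(y, x) = 21
Y = -1894/3 (Y = -13258/21 = -13258*1/21 = -1894/3 ≈ -631.33)
-7663 + (Y - 23761)/((12570 + 7375)/(-9079 + 5923) - 2403) = -7663 + (-1894/3 - 23761)/((12570 + 7375)/(-9079 + 5923) - 2403) = -7663 - 73177/(3*(19945/(-3156) - 2403)) = -7663 - 73177/(3*(19945*(-1/3156) - 2403)) = -7663 - 73177/(3*(-19945/3156 - 2403)) = -7663 - 73177/(3*(-7603813/3156)) = -7663 - 73177/3*(-3156/7603813) = -7663 + 76982204/7603813 = -58191036815/7603813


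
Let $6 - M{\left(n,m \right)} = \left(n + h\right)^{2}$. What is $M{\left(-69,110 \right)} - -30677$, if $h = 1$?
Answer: $26059$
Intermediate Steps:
$M{\left(n,m \right)} = 6 - \left(1 + n\right)^{2}$ ($M{\left(n,m \right)} = 6 - \left(n + 1\right)^{2} = 6 - \left(1 + n\right)^{2}$)
$M{\left(-69,110 \right)} - -30677 = \left(6 - \left(1 - 69\right)^{2}\right) - -30677 = \left(6 - \left(-68\right)^{2}\right) + 30677 = \left(6 - 4624\right) + 30677 = -4618 + 30677 = 26059$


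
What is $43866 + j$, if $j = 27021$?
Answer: $70887$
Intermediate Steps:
$43866 + j = 43866 + 27021 = 70887$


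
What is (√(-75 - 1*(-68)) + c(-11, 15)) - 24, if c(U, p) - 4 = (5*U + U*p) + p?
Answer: -225 + I*√7 ≈ -225.0 + 2.6458*I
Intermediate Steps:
c(U, p) = 4 + p + 5*U + U*p (c(U, p) = 4 + ((5*U + U*p) + p) = 4 + (p + 5*U + U*p) = 4 + p + 5*U + U*p)
(√(-75 - 1*(-68)) + c(-11, 15)) - 24 = (√(-75 - 1*(-68)) + (4 + 15 + 5*(-11) - 11*15)) - 24 = (√(-75 + 68) + (4 + 15 - 55 - 165)) - 24 = (√(-7) - 201) - 24 = (I*√7 - 201) - 24 = (-201 + I*√7) - 24 = -225 + I*√7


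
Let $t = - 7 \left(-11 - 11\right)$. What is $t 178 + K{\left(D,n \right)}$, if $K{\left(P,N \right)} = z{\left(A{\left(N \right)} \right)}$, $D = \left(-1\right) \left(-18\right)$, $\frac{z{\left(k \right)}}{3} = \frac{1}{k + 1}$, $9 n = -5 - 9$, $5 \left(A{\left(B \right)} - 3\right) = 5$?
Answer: $\frac{137063}{5} \approx 27413.0$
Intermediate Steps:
$A{\left(B \right)} = 4$ ($A{\left(B \right)} = 3 + \frac{1}{5} \cdot 5 = 3 + 1 = 4$)
$n = - \frac{14}{9}$ ($n = \frac{-5 - 9}{9} = \frac{1}{9} \left(-14\right) = - \frac{14}{9} \approx -1.5556$)
$z{\left(k \right)} = \frac{3}{1 + k}$ ($z{\left(k \right)} = \frac{3}{k + 1} = \frac{3}{1 + k}$)
$D = 18$
$t = 154$ ($t = \left(-7\right) \left(-22\right) = 154$)
$K{\left(P,N \right)} = \frac{3}{5}$ ($K{\left(P,N \right)} = \frac{3}{1 + 4} = \frac{3}{5}$)
$t 178 + K{\left(D,n \right)} = 154 \cdot 178 + \frac{3}{5} = 27412 + \frac{3}{5} = \frac{137063}{5}$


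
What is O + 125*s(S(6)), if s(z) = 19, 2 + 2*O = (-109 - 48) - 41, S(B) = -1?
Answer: 2275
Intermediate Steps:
O = -100 (O = -1 + ((-109 - 48) - 41)/2 = -1 + (-157 - 41)/2 = -1 + (½)*(-198) = -1 - 99 = -100)
O + 125*s(S(6)) = -100 + 125*19 = -100 + 2375 = 2275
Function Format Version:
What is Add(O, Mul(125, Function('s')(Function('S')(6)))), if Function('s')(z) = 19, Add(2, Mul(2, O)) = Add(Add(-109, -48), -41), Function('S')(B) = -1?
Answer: 2275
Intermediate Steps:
O = -100 (O = Add(-1, Mul(Rational(1, 2), Add(Add(-109, -48), -41))) = Add(-1, Mul(Rational(1, 2), Add(-157, -41))) = Add(-1, Mul(Rational(1, 2), -198)) = Add(-1, -99) = -100)
Add(O, Mul(125, Function('s')(Function('S')(6)))) = Add(-100, Mul(125, 19)) = Add(-100, 2375) = 2275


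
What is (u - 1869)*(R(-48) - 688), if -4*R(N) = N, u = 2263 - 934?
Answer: 365040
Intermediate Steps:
u = 1329
R(N) = -N/4
(u - 1869)*(R(-48) - 688) = (1329 - 1869)*(-¼*(-48) - 688) = -540*(12 - 688) = -540*(-676) = 365040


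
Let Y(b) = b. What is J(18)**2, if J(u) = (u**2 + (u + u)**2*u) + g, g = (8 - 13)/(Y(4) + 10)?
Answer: 109642441129/196 ≈ 5.5940e+8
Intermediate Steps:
g = -5/14 (g = (8 - 13)/(4 + 10) = -5/14 ≈ -0.35714)
J(u) = -5/14 + u**2 + 4*u**3 (J(u) = (u**2 + (u + u)**2*u) - 5/14 = (u**2 + (2*u)**2*u) - 5/14 = (u**2 + (4*u**2)*u) - 5/14 = (u**2 + 4*u**3) - 5/14 = -5/14 + u**2 + 4*u**3)
J(18)**2 = (-5/14 + 18**2 + 4*18**3)**2 = (-5/14 + 324 + 4*5832)**2 = (-5/14 + 324 + 23328)**2 = (331123/14)**2 = 109642441129/196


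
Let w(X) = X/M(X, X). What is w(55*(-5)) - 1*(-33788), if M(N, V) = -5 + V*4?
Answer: 7467203/221 ≈ 33788.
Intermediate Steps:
M(N, V) = -5 + 4*V
w(X) = X/(-5 + 4*X)
w(55*(-5)) - 1*(-33788) = (55*(-5))/(-5 + 4*(55*(-5))) - 1*(-33788) = -275/(-5 + 4*(-275)) + 33788 = -275/(-5 - 1100) + 33788 = -275/(-1105) + 33788 = -275*(-1/1105) + 33788 = 55/221 + 33788 = 7467203/221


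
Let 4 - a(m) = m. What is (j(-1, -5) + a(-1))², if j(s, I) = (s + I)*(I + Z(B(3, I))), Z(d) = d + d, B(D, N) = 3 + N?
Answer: 3481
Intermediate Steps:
Z(d) = 2*d
a(m) = 4 - m
j(s, I) = (6 + 3*I)*(I + s) (j(s, I) = (s + I)*(I + 2*(3 + I)) = (I + s)*(I + (6 + 2*I)) = (I + s)*(6 + 3*I) = (6 + 3*I)*(I + s))
(j(-1, -5) + a(-1))² = ((3*(-5)² + 6*(-5) + 6*(-1) + 3*(-5)*(-1)) + (4 - 1*(-1)))² = ((3*25 - 30 - 6 + 15) + (4 + 1))² = ((75 - 30 - 6 + 15) + 5)² = (54 + 5)² = 59² = 3481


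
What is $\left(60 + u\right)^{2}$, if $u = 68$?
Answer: $16384$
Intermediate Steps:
$\left(60 + u\right)^{2} = \left(60 + 68\right)^{2} = 128^{2} = 16384$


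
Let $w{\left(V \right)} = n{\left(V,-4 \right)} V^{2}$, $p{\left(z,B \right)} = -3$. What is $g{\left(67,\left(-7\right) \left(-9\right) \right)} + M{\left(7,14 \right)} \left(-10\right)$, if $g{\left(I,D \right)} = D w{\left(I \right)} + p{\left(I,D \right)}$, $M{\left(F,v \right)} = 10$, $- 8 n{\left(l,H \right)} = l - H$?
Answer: $- \frac{20080121}{8} \approx -2.51 \cdot 10^{6}$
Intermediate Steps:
$n{\left(l,H \right)} = - \frac{l}{8} + \frac{H}{8}$ ($n{\left(l,H \right)} = - \frac{l - H}{8} = - \frac{l}{8} + \frac{H}{8}$)
$w{\left(V \right)} = V^{2} \left(- \frac{1}{2} - \frac{V}{8}\right)$ ($w{\left(V \right)} = \left(- \frac{V}{8} + \frac{1}{8} \left(-4\right)\right) V^{2} = \left(- \frac{V}{8} - \frac{1}{2}\right) V^{2} = \left(- \frac{1}{2} - \frac{V}{8}\right) V^{2} = V^{2} \left(- \frac{1}{2} - \frac{V}{8}\right)$)
$g{\left(I,D \right)} = -3 + \frac{D I^{2} \left(-4 - I\right)}{8}$ ($g{\left(I,D \right)} = D \frac{I^{2} \left(-4 - I\right)}{8} - 3 = \frac{D I^{2} \left(-4 - I\right)}{8} - 3 = -3 + \frac{D I^{2} \left(-4 - I\right)}{8}$)
$g{\left(67,\left(-7\right) \left(-9\right) \right)} + M{\left(7,14 \right)} \left(-10\right) = \left(-3 - \frac{\left(-7\right) \left(-9\right) 67^{2} \left(4 + 67\right)}{8}\right) + 10 \left(-10\right) = \left(-3 - \frac{63}{8} \cdot 4489 \cdot 71\right) - 100 = \left(-3 - \frac{20079297}{8}\right) - 100 = - \frac{20079321}{8} - 100 = - \frac{20080121}{8}$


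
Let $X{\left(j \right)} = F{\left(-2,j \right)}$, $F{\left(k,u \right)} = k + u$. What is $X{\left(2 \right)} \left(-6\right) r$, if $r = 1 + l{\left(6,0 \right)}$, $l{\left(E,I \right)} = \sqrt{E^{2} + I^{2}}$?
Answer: $0$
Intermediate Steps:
$X{\left(j \right)} = -2 + j$
$r = 7$ ($r = 1 + \sqrt{6^{2} + 0^{2}} = 1 + \sqrt{36 + 0} = 1 + \sqrt{36} = 1 + 6 = 7$)
$X{\left(2 \right)} \left(-6\right) r = \left(-2 + 2\right) \left(-6\right) 7 = 0 \left(-6\right) 7 = 0 \cdot 7 = 0$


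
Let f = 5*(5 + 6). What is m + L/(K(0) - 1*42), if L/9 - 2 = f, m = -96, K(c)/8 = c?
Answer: -1515/14 ≈ -108.21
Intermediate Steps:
K(c) = 8*c
f = 55 (f = 5*11 = 55)
L = 513 (L = 18 + 9*55 = 18 + 495 = 513)
m + L/(K(0) - 1*42) = -96 + 513/(8*0 - 1*42) = -96 + 513/(0 - 42) = -96 + 513/(-42) = -96 + 513*(-1/42) = -96 - 171/14 = -1515/14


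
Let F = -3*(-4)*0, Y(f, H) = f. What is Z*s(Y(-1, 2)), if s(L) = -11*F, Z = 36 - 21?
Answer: 0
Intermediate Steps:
F = 0 (F = 12*0 = 0)
Z = 15
s(L) = 0 (s(L) = -11*0 = 0)
Z*s(Y(-1, 2)) = 15*0 = 0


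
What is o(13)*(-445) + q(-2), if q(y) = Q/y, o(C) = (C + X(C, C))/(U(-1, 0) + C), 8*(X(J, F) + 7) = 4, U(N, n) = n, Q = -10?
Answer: -435/2 ≈ -217.50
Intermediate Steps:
X(J, F) = -13/2 (X(J, F) = -7 + (⅛)*4 = -7 + ½ = -13/2)
o(C) = (-13/2 + C)/C (o(C) = (C - 13/2)/(0 + C) = (-13/2 + C)/C)
q(y) = -10/y
o(13)*(-445) + q(-2) = ((-13/2 + 13)/13)*(-445) - 10/(-2) = ((1/13)*(13/2))*(-445) - 10*(-½) = (½)*(-445) + 5 = -445/2 + 5 = -435/2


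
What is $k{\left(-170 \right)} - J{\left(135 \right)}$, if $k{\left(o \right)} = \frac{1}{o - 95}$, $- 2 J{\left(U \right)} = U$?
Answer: $\frac{35773}{530} \approx 67.496$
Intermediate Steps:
$J{\left(U \right)} = - \frac{U}{2}$
$k{\left(o \right)} = \frac{1}{-95 + o}$
$k{\left(-170 \right)} - J{\left(135 \right)} = \frac{1}{-95 - 170} - \left(- \frac{1}{2}\right) 135 = \frac{1}{-265} - - \frac{135}{2} = - \frac{1}{265} + \frac{135}{2} = \frac{35773}{530}$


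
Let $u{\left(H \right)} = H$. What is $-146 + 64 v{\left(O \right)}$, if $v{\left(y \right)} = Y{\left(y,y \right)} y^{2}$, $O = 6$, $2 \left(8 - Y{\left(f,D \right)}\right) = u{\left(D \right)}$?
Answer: $11374$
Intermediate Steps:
$Y{\left(f,D \right)} = 8 - \frac{D}{2}$
$v{\left(y \right)} = y^{2} \left(8 - \frac{y}{2}\right)$ ($v{\left(y \right)} = \left(8 - \frac{y}{2}\right) y^{2} = y^{2} \left(8 - \frac{y}{2}\right)$)
$-146 + 64 v{\left(O \right)} = -146 + 64 \frac{6^{2} \left(16 - 6\right)}{2} = -146 + 64 \cdot \frac{1}{2} \cdot 36 \left(16 - 6\right) = -146 + 64 \cdot \frac{1}{2} \cdot 36 \cdot 10 = -146 + 64 \cdot 180 = -146 + 11520 = 11374$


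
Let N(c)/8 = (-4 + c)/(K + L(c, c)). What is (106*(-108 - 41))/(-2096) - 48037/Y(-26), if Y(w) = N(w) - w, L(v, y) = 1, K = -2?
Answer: -24121087/139384 ≈ -173.05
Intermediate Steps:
N(c) = 32 - 8*c (N(c) = 8*((-4 + c)/(-2 + 1)) = 8*((-4 + c)/(-1)) = 8*((-4 + c)*(-1)) = 8*(4 - c) = 32 - 8*c)
Y(w) = 32 - 9*w (Y(w) = (32 - 8*w) - w = 32 - 9*w)
(106*(-108 - 41))/(-2096) - 48037/Y(-26) = (106*(-108 - 41))/(-2096) - 48037/(32 - 9*(-26)) = (106*(-149))*(-1/2096) - 48037/(32 + 234) = -15794*(-1/2096) - 48037/266 = 7897/1048 - 48037*1/266 = 7897/1048 - 48037/266 = -24121087/139384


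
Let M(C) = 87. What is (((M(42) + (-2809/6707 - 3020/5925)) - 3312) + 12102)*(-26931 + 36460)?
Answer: 672225177658138/7947795 ≈ 8.4580e+7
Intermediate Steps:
(((M(42) + (-2809/6707 - 3020/5925)) - 3312) + 12102)*(-26931 + 36460) = (((87 + (-2809/6707 - 3020/5925)) - 3312) + 12102)*(-26931 + 36460) = (((87 + (-2809*1/6707 - 3020*1/5925)) - 3312) + 12102)*9529 = (((87 + (-2809/6707 - 604/1185)) - 3312) + 12102)*9529 = (((87 - 7379693/7947795) - 3312) + 12102)*9529 = ((684078472/7947795 - 3312) + 12102)*9529 = (-25639018568/7947795 + 12102)*9529 = (70545196522/7947795)*9529 = 672225177658138/7947795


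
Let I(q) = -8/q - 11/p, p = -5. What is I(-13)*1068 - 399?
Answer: 169509/65 ≈ 2607.8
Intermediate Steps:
I(q) = 11/5 - 8/q (I(q) = -8/q - 11/(-5) = -8/q - 11*(-1/5) = -8/q + 11/5 = 11/5 - 8/q)
I(-13)*1068 - 399 = (11/5 - 8/(-13))*1068 - 399 = (11/5 - 8*(-1/13))*1068 - 399 = (11/5 + 8/13)*1068 - 399 = (183/65)*1068 - 399 = 195444/65 - 399 = 169509/65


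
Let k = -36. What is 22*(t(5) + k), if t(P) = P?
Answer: -682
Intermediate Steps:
22*(t(5) + k) = 22*(5 - 36) = 22*(-31) = -682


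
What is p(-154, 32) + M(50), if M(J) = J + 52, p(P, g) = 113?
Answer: 215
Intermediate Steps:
M(J) = 52 + J
p(-154, 32) + M(50) = 113 + (52 + 50) = 113 + 102 = 215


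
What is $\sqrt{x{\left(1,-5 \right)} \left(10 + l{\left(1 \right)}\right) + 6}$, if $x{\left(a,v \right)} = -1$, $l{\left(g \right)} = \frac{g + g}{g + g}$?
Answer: $i \sqrt{5} \approx 2.2361 i$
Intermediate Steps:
$l{\left(g \right)} = 1$ ($l{\left(g \right)} = \frac{2 g}{2 g} = 2 g \frac{1}{2 g} = 1$)
$\sqrt{x{\left(1,-5 \right)} \left(10 + l{\left(1 \right)}\right) + 6} = \sqrt{- (10 + 1) + 6} = \sqrt{\left(-1\right) 11 + 6} = \sqrt{-11 + 6} = \sqrt{-5} = i \sqrt{5}$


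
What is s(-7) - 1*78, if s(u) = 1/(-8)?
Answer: -625/8 ≈ -78.125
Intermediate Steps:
s(u) = -1/8
s(-7) - 1*78 = -1/8 - 1*78 = -1/8 - 78 = -625/8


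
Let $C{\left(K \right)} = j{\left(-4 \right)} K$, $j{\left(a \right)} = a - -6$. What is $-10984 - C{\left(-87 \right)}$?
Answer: $-10810$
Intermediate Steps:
$j{\left(a \right)} = 6 + a$ ($j{\left(a \right)} = a + 6 = 6 + a$)
$C{\left(K \right)} = 2 K$ ($C{\left(K \right)} = \left(6 - 4\right) K = 2 K$)
$-10984 - C{\left(-87 \right)} = -10984 - 2 \left(-87\right) = -10984 - -174 = -10984 + 174 = -10810$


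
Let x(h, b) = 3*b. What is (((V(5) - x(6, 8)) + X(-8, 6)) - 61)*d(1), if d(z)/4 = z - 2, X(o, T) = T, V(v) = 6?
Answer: 292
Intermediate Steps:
d(z) = -8 + 4*z (d(z) = 4*(z - 2) = 4*(-2 + z) = -8 + 4*z)
(((V(5) - x(6, 8)) + X(-8, 6)) - 61)*d(1) = (((6 - 3*8) + 6) - 61)*(-8 + 4*1) = (((6 - 1*24) + 6) - 61)*(-8 + 4) = (((6 - 24) + 6) - 61)*(-4) = ((-18 + 6) - 61)*(-4) = (-12 - 61)*(-4) = -73*(-4) = 292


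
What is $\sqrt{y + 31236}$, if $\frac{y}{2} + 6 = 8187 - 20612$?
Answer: $\sqrt{6374} \approx 79.837$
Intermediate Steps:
$y = -24862$ ($y = -12 + 2 \left(8187 - 20612\right) = -12 + 2 \left(-12425\right) = -12 - 24850 = -24862$)
$\sqrt{y + 31236} = \sqrt{-24862 + 31236} = \sqrt{6374}$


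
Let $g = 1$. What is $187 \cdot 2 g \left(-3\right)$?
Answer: $-1122$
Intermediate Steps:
$187 \cdot 2 g \left(-3\right) = 187 \cdot 2 \cdot 1 \left(-3\right) = 187 \cdot 2 \left(-3\right) = 187 \left(-6\right) = -1122$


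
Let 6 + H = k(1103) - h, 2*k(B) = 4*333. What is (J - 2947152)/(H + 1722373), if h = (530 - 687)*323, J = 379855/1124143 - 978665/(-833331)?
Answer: -690210273798741379/415403399657224188 ≈ -1.6615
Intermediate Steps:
k(B) = 666 (k(B) = (4*333)/2 = (½)*1332 = 666)
J = 1416704356100/936783210333 (J = 379855*(1/1124143) - 978665*(-1/833331) = 379855/1124143 + 978665/833331 = 1416704356100/936783210333 ≈ 1.5123)
h = -50711 (h = -157*323 = -50711)
H = 51371 (H = -6 + (666 - 1*(-50711)) = -6 + (666 + 50711) = -6 + 51377 = 51371)
(J - 2947152)/(H + 1722373) = (1416704356100/936783210333 - 2947152)/(51371 + 1722373) = -2760841095194965516/936783210333/1773744 = -2760841095194965516/936783210333*1/1773744 = -690210273798741379/415403399657224188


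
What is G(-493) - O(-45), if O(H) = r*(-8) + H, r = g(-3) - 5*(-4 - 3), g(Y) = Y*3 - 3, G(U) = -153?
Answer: 76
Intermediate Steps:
g(Y) = -3 + 3*Y (g(Y) = 3*Y - 3 = -3 + 3*Y)
r = 23 (r = (-3 + 3*(-3)) - 5*(-4 - 3) = (-3 - 9) - 5*(-7) = -12 + 35 = 23)
O(H) = -184 + H (O(H) = 23*(-8) + H = -184 + H)
G(-493) - O(-45) = -153 - (-184 - 45) = -153 - 1*(-229) = -153 + 229 = 76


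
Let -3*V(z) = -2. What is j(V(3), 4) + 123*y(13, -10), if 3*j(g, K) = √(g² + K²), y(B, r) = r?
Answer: -1230 + 2*√37/9 ≈ -1228.6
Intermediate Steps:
V(z) = ⅔ (V(z) = -⅓*(-2) = ⅔)
j(g, K) = √(K² + g²)/3 (j(g, K) = √(g² + K²)/3 = √(K² + g²)/3)
j(V(3), 4) + 123*y(13, -10) = √(4² + (⅔)²)/3 + 123*(-10) = √(16 + 4/9)/3 - 1230 = √(148/9)/3 - 1230 = (2*√37/3)/3 - 1230 = 2*√37/9 - 1230 = -1230 + 2*√37/9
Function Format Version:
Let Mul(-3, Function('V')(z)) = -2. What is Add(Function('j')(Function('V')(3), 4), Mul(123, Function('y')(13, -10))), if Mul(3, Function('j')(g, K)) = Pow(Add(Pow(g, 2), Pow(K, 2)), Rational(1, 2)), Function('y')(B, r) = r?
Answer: Add(-1230, Mul(Rational(2, 9), Pow(37, Rational(1, 2)))) ≈ -1228.6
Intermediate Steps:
Function('V')(z) = Rational(2, 3) (Function('V')(z) = Mul(Rational(-1, 3), -2) = Rational(2, 3))
Function('j')(g, K) = Mul(Rational(1, 3), Pow(Add(Pow(K, 2), Pow(g, 2)), Rational(1, 2))) (Function('j')(g, K) = Mul(Rational(1, 3), Pow(Add(Pow(g, 2), Pow(K, 2)), Rational(1, 2))) = Mul(Rational(1, 3), Pow(Add(Pow(K, 2), Pow(g, 2)), Rational(1, 2))))
Add(Function('j')(Function('V')(3), 4), Mul(123, Function('y')(13, -10))) = Add(Mul(Rational(1, 3), Pow(Add(Pow(4, 2), Pow(Rational(2, 3), 2)), Rational(1, 2))), Mul(123, -10)) = Add(Mul(Rational(1, 3), Pow(Add(16, Rational(4, 9)), Rational(1, 2))), -1230) = Add(Mul(Rational(1, 3), Pow(Rational(148, 9), Rational(1, 2))), -1230) = Add(Mul(Rational(1, 3), Mul(Rational(2, 3), Pow(37, Rational(1, 2)))), -1230) = Add(Mul(Rational(2, 9), Pow(37, Rational(1, 2))), -1230) = Add(-1230, Mul(Rational(2, 9), Pow(37, Rational(1, 2))))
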